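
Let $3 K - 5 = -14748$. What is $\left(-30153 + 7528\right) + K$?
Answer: $- \frac{82618}{3} \approx -27539.0$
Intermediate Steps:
$K = - \frac{14743}{3}$ ($K = \frac{5}{3} + \frac{1}{3} \left(-14748\right) = \frac{5}{3} - 4916 = - \frac{14743}{3} \approx -4914.3$)
$\left(-30153 + 7528\right) + K = \left(-30153 + 7528\right) - \frac{14743}{3} = -22625 - \frac{14743}{3} = - \frac{82618}{3}$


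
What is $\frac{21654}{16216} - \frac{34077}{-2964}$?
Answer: $\frac{12849481}{1001338} \approx 12.832$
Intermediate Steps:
$\frac{21654}{16216} - \frac{34077}{-2964} = 21654 \cdot \frac{1}{16216} - - \frac{11359}{988} = \frac{10827}{8108} + \frac{11359}{988} = \frac{12849481}{1001338}$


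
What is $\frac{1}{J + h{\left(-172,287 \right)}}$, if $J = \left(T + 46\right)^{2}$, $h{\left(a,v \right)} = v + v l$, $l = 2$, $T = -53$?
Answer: $\frac{1}{910} \approx 0.0010989$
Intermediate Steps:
$h{\left(a,v \right)} = 3 v$ ($h{\left(a,v \right)} = v + v 2 = v + 2 v = 3 v$)
$J = 49$ ($J = \left(-53 + 46\right)^{2} = \left(-7\right)^{2} = 49$)
$\frac{1}{J + h{\left(-172,287 \right)}} = \frac{1}{49 + 3 \cdot 287} = \frac{1}{49 + 861} = \frac{1}{910}$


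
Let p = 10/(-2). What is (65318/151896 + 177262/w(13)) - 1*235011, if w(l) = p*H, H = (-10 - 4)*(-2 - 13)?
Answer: -1041915255657/4430300 ≈ -2.3518e+5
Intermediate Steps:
H = 210 (H = -14*(-15) = 210)
p = -5 (p = 10*(-½) = -5)
w(l) = -1050 (w(l) = -5*210 = -1050)
(65318/151896 + 177262/w(13)) - 1*235011 = (65318/151896 + 177262/(-1050)) - 1*235011 = (65318*(1/151896) + 177262*(-1/1050)) - 235011 = (32659/75948 - 88631/525) - 235011 = -746022357/4430300 - 235011 = -1041915255657/4430300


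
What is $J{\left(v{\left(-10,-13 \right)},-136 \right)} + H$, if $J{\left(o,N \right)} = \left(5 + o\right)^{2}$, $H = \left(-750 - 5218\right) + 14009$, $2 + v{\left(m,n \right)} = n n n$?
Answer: $4821677$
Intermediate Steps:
$v{\left(m,n \right)} = -2 + n^{3}$ ($v{\left(m,n \right)} = -2 + n n n = -2 + n^{2} n = -2 + n^{3}$)
$H = 8041$ ($H = -5968 + 14009 = 8041$)
$J{\left(v{\left(-10,-13 \right)},-136 \right)} + H = \left(5 + \left(-2 + \left(-13\right)^{3}\right)\right)^{2} + 8041 = \left(5 - 2199\right)^{2} + 8041 = \left(-2194\right)^{2} + 8041 = 4813636 + 8041 = 4821677$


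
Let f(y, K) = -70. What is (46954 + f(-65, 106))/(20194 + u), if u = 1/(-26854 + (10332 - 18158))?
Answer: 1625937120/700327919 ≈ 2.3217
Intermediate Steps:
u = -1/34680 (u = 1/(-26854 - 7826) = 1/(-34680) = -1/34680 ≈ -2.8835e-5)
(46954 + f(-65, 106))/(20194 + u) = (46954 - 70)/(20194 - 1/34680) = 46884/(700327919/34680) = 46884*(34680/700327919) = 1625937120/700327919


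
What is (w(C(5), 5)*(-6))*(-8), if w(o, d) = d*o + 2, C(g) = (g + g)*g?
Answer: 12096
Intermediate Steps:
C(g) = 2*g² (C(g) = (2*g)*g = 2*g²)
w(o, d) = 2 + d*o
(w(C(5), 5)*(-6))*(-8) = ((2 + 5*(2*5²))*(-6))*(-8) = ((2 + 5*(2*25))*(-6))*(-8) = ((2 + 5*50)*(-6))*(-8) = ((2 + 250)*(-6))*(-8) = (252*(-6))*(-8) = -1512*(-8) = 12096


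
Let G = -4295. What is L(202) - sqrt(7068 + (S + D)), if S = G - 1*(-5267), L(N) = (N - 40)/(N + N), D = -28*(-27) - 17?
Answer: 81/202 - sqrt(8779) ≈ -93.295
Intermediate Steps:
D = 739 (D = 756 - 17 = 739)
L(N) = (-40 + N)/(2*N) (L(N) = (-40 + N)/((2*N)) = (-40 + N)*(1/(2*N)) = (-40 + N)/(2*N))
S = 972 (S = -4295 - 1*(-5267) = -4295 + 5267 = 972)
L(202) - sqrt(7068 + (S + D)) = (1/2)*(-40 + 202)/202 - sqrt(7068 + (972 + 739)) = (1/2)*(1/202)*162 - sqrt(7068 + 1711) = 81/202 - sqrt(8779)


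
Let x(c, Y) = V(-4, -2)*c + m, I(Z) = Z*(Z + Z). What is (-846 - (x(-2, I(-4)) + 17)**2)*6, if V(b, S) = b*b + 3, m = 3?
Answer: -7020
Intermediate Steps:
V(b, S) = 3 + b**2 (V(b, S) = b**2 + 3 = 3 + b**2)
I(Z) = 2*Z**2 (I(Z) = Z*(2*Z) = 2*Z**2)
x(c, Y) = 3 + 19*c (x(c, Y) = (3 + (-4)**2)*c + 3 = (3 + 16)*c + 3 = 19*c + 3 = 3 + 19*c)
(-846 - (x(-2, I(-4)) + 17)**2)*6 = (-846 - ((3 + 19*(-2)) + 17)**2)*6 = (-846 - ((3 - 38) + 17)**2)*6 = (-846 - (-35 + 17)**2)*6 = (-846 - 1*(-18)**2)*6 = (-846 - 1*324)*6 = (-846 - 324)*6 = -1170*6 = -7020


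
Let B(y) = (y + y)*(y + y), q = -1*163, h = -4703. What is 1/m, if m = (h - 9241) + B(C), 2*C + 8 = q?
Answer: 1/15297 ≈ 6.5372e-5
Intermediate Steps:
q = -163
C = -171/2 (C = -4 + (½)*(-163) = -4 - 163/2 = -171/2 ≈ -85.500)
B(y) = 4*y² (B(y) = (2*y)*(2*y) = 4*y²)
m = 15297 (m = (-4703 - 9241) + 4*(-171/2)² = -13944 + 4*(29241/4) = -13944 + 29241 = 15297)
1/m = 1/15297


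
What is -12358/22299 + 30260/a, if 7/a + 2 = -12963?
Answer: -8748363835606/156093 ≈ -5.6046e+7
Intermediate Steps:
a = -7/12965 (a = 7/(-2 - 12963) = 7/(-12965) = 7*(-1/12965) = -7/12965 ≈ -0.00053991)
-12358/22299 + 30260/a = -12358/22299 + 30260/(-7/12965) = -12358*1/22299 + 30260*(-12965/7) = -12358/22299 - 392320900/7 = -8748363835606/156093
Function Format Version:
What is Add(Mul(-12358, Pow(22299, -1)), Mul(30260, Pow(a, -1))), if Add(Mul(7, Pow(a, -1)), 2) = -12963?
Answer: Rational(-8748363835606, 156093) ≈ -5.6046e+7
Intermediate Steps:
a = Rational(-7, 12965) (a = Mul(7, Pow(Add(-2, -12963), -1)) = Mul(7, Pow(-12965, -1)) = Mul(7, Rational(-1, 12965)) = Rational(-7, 12965) ≈ -0.00053991)
Add(Mul(-12358, Pow(22299, -1)), Mul(30260, Pow(a, -1))) = Add(Mul(-12358, Pow(22299, -1)), Mul(30260, Pow(Rational(-7, 12965), -1))) = Add(Mul(-12358, Rational(1, 22299)), Mul(30260, Rational(-12965, 7))) = Add(Rational(-12358, 22299), Rational(-392320900, 7)) = Rational(-8748363835606, 156093)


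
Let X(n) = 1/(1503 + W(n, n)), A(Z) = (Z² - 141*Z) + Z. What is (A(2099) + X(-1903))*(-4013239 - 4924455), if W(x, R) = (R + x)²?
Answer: -532420762770125399200/14487139 ≈ -3.6751e+13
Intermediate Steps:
A(Z) = Z² - 140*Z
X(n) = 1/(1503 + 4*n²) (X(n) = 1/(1503 + (n + n)²) = 1/(1503 + (2*n)²) = 1/(1503 + 4*n²))
(A(2099) + X(-1903))*(-4013239 - 4924455) = (2099*(-140 + 2099) + 1/(1503 + 4*(-1903)²))*(-4013239 - 4924455) = (2099*1959 + 1/(1503 + 4*3621409))*(-8937694) = (4111941 + 1/(1503 + 14485636))*(-8937694) = (4111941 + 1/14487139)*(-8937694) = (59570260826800/14487139)*(-8937694) = -532420762770125399200/14487139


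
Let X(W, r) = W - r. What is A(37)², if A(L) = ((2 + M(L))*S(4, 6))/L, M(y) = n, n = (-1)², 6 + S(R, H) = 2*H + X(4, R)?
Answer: 324/1369 ≈ 0.23667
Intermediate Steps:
S(R, H) = -2 - R + 2*H (S(R, H) = -6 + (2*H + (4 - R)) = -6 + (4 - R + 2*H) = -2 - R + 2*H)
n = 1
M(y) = 1
A(L) = 18/L (A(L) = ((2 + 1)*(-2 - 1*4 + 2*6))/L = (3*(-2 - 4 + 12))/L = (3*6)/L = 18/L)
A(37)² = (18/37)² = 324/1369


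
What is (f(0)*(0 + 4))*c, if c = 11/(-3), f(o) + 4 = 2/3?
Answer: 440/9 ≈ 48.889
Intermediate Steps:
f(o) = -10/3 (f(o) = -4 + 2/3 = -10/3)
c = -11/3 (c = 11*(-1/3) = -11/3 ≈ -3.6667)
(f(0)*(0 + 4))*c = -10*(0 + 4)/3*(-11/3) = -10/3*4*(-11/3) = -40/3*(-11/3) = 440/9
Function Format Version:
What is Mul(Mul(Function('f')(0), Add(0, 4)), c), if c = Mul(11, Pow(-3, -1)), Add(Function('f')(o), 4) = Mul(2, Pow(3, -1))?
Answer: Rational(440, 9) ≈ 48.889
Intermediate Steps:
Function('f')(o) = Rational(-10, 3) (Function('f')(o) = Add(-4, Mul(2, Pow(3, -1))) = Add(-4, Mul(2, Rational(1, 3))) = Add(-4, Rational(2, 3)) = Rational(-10, 3))
c = Rational(-11, 3) (c = Mul(11, Rational(-1, 3)) = Rational(-11, 3) ≈ -3.6667)
Mul(Mul(Function('f')(0), Add(0, 4)), c) = Mul(Mul(Rational(-10, 3), Add(0, 4)), Rational(-11, 3)) = Mul(Mul(Rational(-10, 3), 4), Rational(-11, 3)) = Mul(Rational(-40, 3), Rational(-11, 3)) = Rational(440, 9)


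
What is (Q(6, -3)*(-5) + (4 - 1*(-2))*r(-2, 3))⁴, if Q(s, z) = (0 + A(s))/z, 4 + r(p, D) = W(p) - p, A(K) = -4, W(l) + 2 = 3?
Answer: 2085136/81 ≈ 25742.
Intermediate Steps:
W(l) = 1 (W(l) = -2 + 3 = 1)
r(p, D) = -3 - p (r(p, D) = -4 + (1 - p) = -3 - p)
Q(s, z) = -4/z (Q(s, z) = (0 - 4)/z = -4/z)
(Q(6, -3)*(-5) + (4 - 1*(-2))*r(-2, 3))⁴ = (-4/(-3)*(-5) + (4 - 1*(-2))*(-3 - 1*(-2)))⁴ = (-4*(-⅓)*(-5) + (4 + 2)*(-3 + 2))⁴ = ((4/3)*(-5) + 6*(-1))⁴ = (-20/3 - 6)⁴ = (-38/3)⁴ = 2085136/81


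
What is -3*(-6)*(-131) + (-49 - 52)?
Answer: -2459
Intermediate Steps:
-3*(-6)*(-131) + (-49 - 52) = 18*(-131) - 101 = -2358 - 101 = -2459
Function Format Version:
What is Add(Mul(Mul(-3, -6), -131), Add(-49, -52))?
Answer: -2459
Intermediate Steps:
Add(Mul(Mul(-3, -6), -131), Add(-49, -52)) = Add(Mul(18, -131), -101) = Add(-2358, -101) = -2459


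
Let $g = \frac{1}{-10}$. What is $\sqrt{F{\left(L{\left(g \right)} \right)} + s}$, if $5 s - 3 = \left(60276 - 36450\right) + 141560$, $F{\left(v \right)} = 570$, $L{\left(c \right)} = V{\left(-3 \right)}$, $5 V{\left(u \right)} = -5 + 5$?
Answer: $\frac{\sqrt{841195}}{5} \approx 183.43$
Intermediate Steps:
$V{\left(u \right)} = 0$ ($V{\left(u \right)} = \frac{-5 + 5}{5} = \frac{1}{5} \cdot 0 = 0$)
$g = - \frac{1}{10} \approx -0.1$
$L{\left(c \right)} = 0$
$s = \frac{165389}{5}$ ($s = \frac{3}{5} + \frac{\left(60276 - 36450\right) + 141560}{5} = \frac{3}{5} + \frac{23826 + 141560}{5} = \frac{3}{5} + \frac{1}{5} \cdot 165386 = \frac{3}{5} + \frac{165386}{5} = \frac{165389}{5} \approx 33078.0$)
$\sqrt{F{\left(L{\left(g \right)} \right)} + s} = \sqrt{570 + \frac{165389}{5}} = \sqrt{\frac{168239}{5}} = \frac{\sqrt{841195}}{5}$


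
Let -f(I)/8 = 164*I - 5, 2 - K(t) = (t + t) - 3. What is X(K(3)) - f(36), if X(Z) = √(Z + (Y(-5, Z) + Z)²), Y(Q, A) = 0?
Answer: 47192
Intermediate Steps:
K(t) = 5 - 2*t (K(t) = 2 - ((t + t) - 3) = 2 - (2*t - 3) = 2 - (-3 + 2*t) = 2 + (3 - 2*t) = 5 - 2*t)
X(Z) = √(Z + Z²) (X(Z) = √(Z + (0 + Z)²) = √(Z + Z²))
f(I) = 40 - 1312*I (f(I) = -8*(164*I - 5) = -8*(-5 + 164*I) = 40 - 1312*I)
X(K(3)) - f(36) = √((5 - 2*3)*(1 + (5 - 2*3))) - (40 - 1312*36) = √((5 - 6)*(1 + (5 - 6))) - (40 - 47232) = √(-(1 - 1)) - 1*(-47192) = √(-1*0) + 47192 = √0 + 47192 = 0 + 47192 = 47192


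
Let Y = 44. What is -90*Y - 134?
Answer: -4094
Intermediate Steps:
-90*Y - 134 = -90*44 - 134 = -3960 - 134 = -4094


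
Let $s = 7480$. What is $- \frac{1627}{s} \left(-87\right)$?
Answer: $\frac{141549}{7480} \approx 18.924$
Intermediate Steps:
$- \frac{1627}{s} \left(-87\right) = - \frac{1627}{7480} \left(-87\right) = \left(-1627\right) \frac{1}{7480} \left(-87\right) = \left(- \frac{1627}{7480}\right) \left(-87\right) = \frac{141549}{7480}$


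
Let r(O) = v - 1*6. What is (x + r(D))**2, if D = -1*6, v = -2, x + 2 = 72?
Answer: 3844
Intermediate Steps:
x = 70 (x = -2 + 72 = 70)
D = -6
r(O) = -8 (r(O) = -2 - 1*6 = -2 - 6 = -8)
(x + r(D))**2 = (70 - 8)**2 = 62**2 = 3844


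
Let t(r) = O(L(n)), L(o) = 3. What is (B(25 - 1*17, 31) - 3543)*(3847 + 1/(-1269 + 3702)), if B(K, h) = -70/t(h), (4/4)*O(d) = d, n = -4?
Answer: -100139986648/7299 ≈ -1.3720e+7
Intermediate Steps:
O(d) = d
t(r) = 3
B(K, h) = -70/3
(B(25 - 1*17, 31) - 3543)*(3847 + 1/(-1269 + 3702)) = (-70/3 - 3543)*(3847 + 1/(-1269 + 3702)) = -10699*(3847 + 1/2433)/3 = -10699/3*9359752/2433 = -100139986648/7299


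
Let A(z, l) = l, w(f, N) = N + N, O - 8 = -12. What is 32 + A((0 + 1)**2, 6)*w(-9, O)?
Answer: -16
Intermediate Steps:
O = -4 (O = 8 - 12 = -4)
w(f, N) = 2*N
32 + A((0 + 1)**2, 6)*w(-9, O) = 32 + 6*(2*(-4)) = 32 + 6*(-8) = 32 - 48 = -16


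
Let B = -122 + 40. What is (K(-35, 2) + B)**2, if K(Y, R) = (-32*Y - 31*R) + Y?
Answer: 885481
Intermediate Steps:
K(Y, R) = -31*R - 31*Y
B = -82
(K(-35, 2) + B)**2 = ((-31*2 - 31*(-35)) - 82)**2 = ((-62 + 1085) - 82)**2 = (1023 - 82)**2 = 941**2 = 885481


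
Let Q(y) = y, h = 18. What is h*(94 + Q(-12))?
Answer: 1476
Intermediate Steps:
h*(94 + Q(-12)) = 18*(94 - 12) = 18*82 = 1476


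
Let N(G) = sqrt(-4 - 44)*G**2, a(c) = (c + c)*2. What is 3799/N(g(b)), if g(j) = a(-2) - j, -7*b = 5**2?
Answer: -186151*I*sqrt(3)/11532 ≈ -27.959*I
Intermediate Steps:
a(c) = 4*c (a(c) = (2*c)*2 = 4*c)
b = -25/7 (b = -1/7*5**2 = -1/7*25 = -25/7 ≈ -3.5714)
g(j) = -8 - j (g(j) = 4*(-2) - j = -8 - j)
N(G) = 4*I*sqrt(3)*G**2 (N(G) = sqrt(-48)*G**2 = (4*I*sqrt(3))*G**2 = 4*I*sqrt(3)*G**2)
3799/N(g(b)) = 3799/((4*I*sqrt(3)*(-8 - 1*(-25/7))**2)) = 3799/((4*I*sqrt(3)*(-8 + 25/7)**2)) = 3799/((4*I*sqrt(3)*(-31/7)**2)) = 3799/((4*I*sqrt(3)*(961/49))) = 3799/((3844*I*sqrt(3)/49)) = 3799*(-49*I*sqrt(3)/11532) = -186151*I*sqrt(3)/11532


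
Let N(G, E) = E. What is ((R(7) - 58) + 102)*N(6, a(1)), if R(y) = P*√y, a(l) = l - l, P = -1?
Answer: 0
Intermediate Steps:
a(l) = 0
R(y) = -√y
((R(7) - 58) + 102)*N(6, a(1)) = ((-√7 - 58) + 102)*0 = ((-58 - √7) + 102)*0 = (44 - √7)*0 = 0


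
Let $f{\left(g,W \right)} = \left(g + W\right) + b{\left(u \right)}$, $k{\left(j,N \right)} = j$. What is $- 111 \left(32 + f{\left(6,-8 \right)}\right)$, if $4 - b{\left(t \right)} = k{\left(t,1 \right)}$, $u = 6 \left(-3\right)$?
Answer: $-5772$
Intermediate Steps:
$u = -18$
$b{\left(t \right)} = 4 - t$
$f{\left(g,W \right)} = 22 + W + g$ ($f{\left(g,W \right)} = \left(g + W\right) + \left(4 - -18\right) = \left(W + g\right) + \left(4 + 18\right) = \left(W + g\right) + 22 = 22 + W + g$)
$- 111 \left(32 + f{\left(6,-8 \right)}\right) = - 111 \left(32 + \left(22 - 8 + 6\right)\right) = - 111 \left(32 + 20\right) = \left(-111\right) 52 = -5772$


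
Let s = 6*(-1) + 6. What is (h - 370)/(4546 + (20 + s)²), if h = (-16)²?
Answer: -57/2473 ≈ -0.023049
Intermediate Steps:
s = 0 (s = -6 + 6 = 0)
h = 256
(h - 370)/(4546 + (20 + s)²) = (256 - 370)/(4546 + (20 + 0)²) = -114/(4546 + 20²) = -114/(4546 + 400) = -114/4946 = -114*1/4946 = -57/2473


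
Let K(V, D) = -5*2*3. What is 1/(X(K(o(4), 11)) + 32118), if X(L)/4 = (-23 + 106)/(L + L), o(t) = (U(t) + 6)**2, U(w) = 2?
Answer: 15/481687 ≈ 3.1141e-5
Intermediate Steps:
o(t) = 64 (o(t) = (2 + 6)**2 = 8**2 = 64)
K(V, D) = -30 (K(V, D) = -10*3 = -30)
X(L) = 166/L (X(L) = 4*((-23 + 106)/(L + L)) = 4*(83/((2*L))) = 4*(83*(1/(2*L))) = 4*(83/(2*L)) = 166/L)
1/(X(K(o(4), 11)) + 32118) = 1/(166/(-30) + 32118) = 1/(166*(-1/30) + 32118) = 1/(-83/15 + 32118) = 1/(481687/15) = 15/481687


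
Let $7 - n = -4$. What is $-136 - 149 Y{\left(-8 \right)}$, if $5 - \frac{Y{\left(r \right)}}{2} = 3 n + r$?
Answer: $5824$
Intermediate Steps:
$n = 11$ ($n = 7 - -4 = 7 + 4 = 11$)
$Y{\left(r \right)} = -56 - 2 r$ ($Y{\left(r \right)} = 10 - 2 \left(3 \cdot 11 + r\right) = 10 - 2 \left(33 + r\right) = 10 - \left(66 + 2 r\right) = -56 - 2 r$)
$-136 - 149 Y{\left(-8 \right)} = -136 - 149 \left(-56 - -16\right) = -136 - 149 \left(-56 + 16\right) = -136 - -5960 = -136 + 5960 = 5824$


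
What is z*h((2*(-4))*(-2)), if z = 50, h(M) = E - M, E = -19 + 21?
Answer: -700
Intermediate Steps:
E = 2
h(M) = 2 - M
z*h((2*(-4))*(-2)) = 50*(2 - 2*(-4)*(-2)) = 50*(2 - (-8)*(-2)) = 50*(2 - 1*16) = 50*(2 - 16) = 50*(-14) = -700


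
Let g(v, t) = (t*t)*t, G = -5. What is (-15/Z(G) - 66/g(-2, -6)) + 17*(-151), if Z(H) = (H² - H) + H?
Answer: -462113/180 ≈ -2567.3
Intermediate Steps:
g(v, t) = t³ (g(v, t) = t²*t = t³)
Z(H) = H²
(-15/Z(G) - 66/g(-2, -6)) + 17*(-151) = (-15/((-5)²) - 66/((-6)³)) + 17*(-151) = (-15/25 - 66/(-216)) - 2567 = (-15*1/25 - 66*(-1/216)) - 2567 = (-⅗ + 11/36) - 2567 = -53/180 - 2567 = -462113/180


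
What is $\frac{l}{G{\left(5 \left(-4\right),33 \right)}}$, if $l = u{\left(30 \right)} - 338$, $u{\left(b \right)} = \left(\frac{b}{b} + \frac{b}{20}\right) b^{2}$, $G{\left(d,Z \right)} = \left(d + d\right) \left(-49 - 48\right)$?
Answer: $\frac{239}{485} \approx 0.49278$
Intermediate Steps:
$G{\left(d,Z \right)} = - 194 d$ ($G{\left(d,Z \right)} = 2 d \left(-97\right) = - 194 d$)
$u{\left(b \right)} = b^{2} \left(1 + \frac{b}{20}\right)$ ($u{\left(b \right)} = \left(1 + b \frac{1}{20}\right) b^{2} = \left(1 + \frac{b}{20}\right) b^{2} = b^{2} \left(1 + \frac{b}{20}\right)$)
$l = 1912$ ($l = \frac{30^{2} \left(20 + 30\right)}{20} - 338 = \frac{1}{20} \cdot 900 \cdot 50 - 338 = 2250 - 338 = 1912$)
$\frac{l}{G{\left(5 \left(-4\right),33 \right)}} = \frac{1912}{\left(-194\right) 5 \left(-4\right)} = \frac{1912}{\left(-194\right) \left(-20\right)} = \frac{1912}{3880} = 1912 \cdot \frac{1}{3880} = \frac{239}{485}$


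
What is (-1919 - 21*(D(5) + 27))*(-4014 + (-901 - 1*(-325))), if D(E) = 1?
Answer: 11507130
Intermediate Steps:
(-1919 - 21*(D(5) + 27))*(-4014 + (-901 - 1*(-325))) = (-1919 - 21*(1 + 27))*(-4014 + (-901 - 1*(-325))) = (-1919 - 21*28)*(-4014 + (-901 + 325)) = (-1919 - 588)*(-4014 - 576) = -2507*(-4590) = 11507130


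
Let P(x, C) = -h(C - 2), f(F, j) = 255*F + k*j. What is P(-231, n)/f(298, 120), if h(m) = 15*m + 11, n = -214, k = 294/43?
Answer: 138847/3302850 ≈ 0.042039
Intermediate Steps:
k = 294/43 (k = 294*(1/43) = 294/43 ≈ 6.8372)
f(F, j) = 255*F + 294*j/43
h(m) = 11 + 15*m
P(x, C) = 19 - 15*C (P(x, C) = -(11 + 15*(C - 2)) = -(11 + 15*(-2 + C)) = -(11 + (-30 + 15*C)) = -(-19 + 15*C) = 19 - 15*C)
P(-231, n)/f(298, 120) = (19 - 15*(-214))/(255*298 + (294/43)*120) = (19 + 3210)/(75990 + 35280/43) = 3229/(3302850/43) = 3229*(43/3302850) = 138847/3302850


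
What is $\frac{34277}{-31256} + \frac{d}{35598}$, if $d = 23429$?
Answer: $- \frac{243947911}{556325544} \approx -0.4385$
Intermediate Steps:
$\frac{34277}{-31256} + \frac{d}{35598} = \frac{34277}{-31256} + \frac{23429}{35598} = 34277 \left(- \frac{1}{31256}\right) + 23429 \cdot \frac{1}{35598} = - \frac{34277}{31256} + \frac{23429}{35598} = - \frac{243947911}{556325544}$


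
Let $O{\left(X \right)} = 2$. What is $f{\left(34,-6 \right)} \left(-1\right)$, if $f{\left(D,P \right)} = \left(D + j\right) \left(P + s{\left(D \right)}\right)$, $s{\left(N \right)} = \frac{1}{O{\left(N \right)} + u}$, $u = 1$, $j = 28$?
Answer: $\frac{1054}{3} \approx 351.33$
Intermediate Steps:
$s{\left(N \right)} = \frac{1}{3}$ ($s{\left(N \right)} = \frac{1}{2 + 1} = \frac{1}{3}$)
$f{\left(D,P \right)} = \left(28 + D\right) \left(\frac{1}{3} + P\right)$ ($f{\left(D,P \right)} = \left(D + 28\right) \left(P + \frac{1}{3}\right) = \left(28 + D\right) \left(\frac{1}{3} + P\right)$)
$f{\left(34,-6 \right)} \left(-1\right) = \left(\frac{28}{3} + 28 \left(-6\right) + \frac{1}{3} \cdot 34 + 34 \left(-6\right)\right) \left(-1\right) = \left(\frac{28}{3} - 168 + \frac{34}{3} - 204\right) \left(-1\right) = \left(- \frac{1054}{3}\right) \left(-1\right) = \frac{1054}{3}$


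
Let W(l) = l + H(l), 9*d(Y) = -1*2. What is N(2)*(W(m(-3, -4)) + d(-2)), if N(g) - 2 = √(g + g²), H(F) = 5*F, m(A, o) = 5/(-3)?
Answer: -184/9 - 92*√6/9 ≈ -45.484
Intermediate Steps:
m(A, o) = -5/3 (m(A, o) = 5*(-⅓) = -5/3)
d(Y) = -2/9 (d(Y) = (-1*2)/9 = (⅑)*(-2) = -2/9)
N(g) = 2 + √(g + g²)
W(l) = 6*l (W(l) = l + 5*l = 6*l)
N(2)*(W(m(-3, -4)) + d(-2)) = (2 + √(2*(1 + 2)))*(6*(-5/3) - 2/9) = (2 + √(2*3))*(-10 - 2/9) = (2 + √6)*(-92/9) = -184/9 - 92*√6/9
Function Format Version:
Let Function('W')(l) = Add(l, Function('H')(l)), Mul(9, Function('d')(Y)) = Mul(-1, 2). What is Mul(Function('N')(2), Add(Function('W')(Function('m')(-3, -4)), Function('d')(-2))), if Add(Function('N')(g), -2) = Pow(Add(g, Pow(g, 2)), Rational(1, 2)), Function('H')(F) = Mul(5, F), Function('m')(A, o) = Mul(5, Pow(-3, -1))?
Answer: Add(Rational(-184, 9), Mul(Rational(-92, 9), Pow(6, Rational(1, 2)))) ≈ -45.484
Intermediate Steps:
Function('m')(A, o) = Rational(-5, 3) (Function('m')(A, o) = Mul(5, Rational(-1, 3)) = Rational(-5, 3))
Function('d')(Y) = Rational(-2, 9) (Function('d')(Y) = Mul(Rational(1, 9), Mul(-1, 2)) = Mul(Rational(1, 9), -2) = Rational(-2, 9))
Function('N')(g) = Add(2, Pow(Add(g, Pow(g, 2)), Rational(1, 2)))
Function('W')(l) = Mul(6, l) (Function('W')(l) = Add(l, Mul(5, l)) = Mul(6, l))
Mul(Function('N')(2), Add(Function('W')(Function('m')(-3, -4)), Function('d')(-2))) = Mul(Add(2, Pow(Mul(2, Add(1, 2)), Rational(1, 2))), Add(Mul(6, Rational(-5, 3)), Rational(-2, 9))) = Mul(Add(2, Pow(Mul(2, 3), Rational(1, 2))), Add(-10, Rational(-2, 9))) = Mul(Add(2, Pow(6, Rational(1, 2))), Rational(-92, 9)) = Add(Rational(-184, 9), Mul(Rational(-92, 9), Pow(6, Rational(1, 2))))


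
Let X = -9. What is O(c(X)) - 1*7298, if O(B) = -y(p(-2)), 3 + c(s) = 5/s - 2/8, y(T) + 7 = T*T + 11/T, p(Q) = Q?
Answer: -14579/2 ≈ -7289.5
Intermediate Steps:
y(T) = -7 + T² + 11/T (y(T) = -7 + (T*T + 11/T) = -7 + (T² + 11/T) = -7 + T² + 11/T)
c(s) = -13/4 + 5/s (c(s) = -3 + (5/s - 2/8) = -3 + (5/s - 2*⅛) = -3 + (5/s - ¼) = -3 + (-¼ + 5/s) = -13/4 + 5/s)
O(B) = 17/2 (O(B) = -(-7 + (-2)² + 11/(-2)) = -(-7 + 4 + 11*(-½)) = -(-7 + 4 - 11/2) = -1*(-17/2) = 17/2)
O(c(X)) - 1*7298 = 17/2 - 1*7298 = 17/2 - 7298 = -14579/2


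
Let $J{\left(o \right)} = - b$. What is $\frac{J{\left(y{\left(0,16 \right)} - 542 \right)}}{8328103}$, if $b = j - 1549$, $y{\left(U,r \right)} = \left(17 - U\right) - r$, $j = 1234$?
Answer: $\frac{45}{1189729} \approx 3.7824 \cdot 10^{-5}$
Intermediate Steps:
$y{\left(U,r \right)} = 17 - U - r$
$b = -315$ ($b = 1234 - 1549 = -315$)
$J{\left(o \right)} = 315$ ($J{\left(o \right)} = \left(-1\right) \left(-315\right) = 315$)
$\frac{J{\left(y{\left(0,16 \right)} - 542 \right)}}{8328103} = \frac{315}{8328103} = 315 \cdot \frac{1}{8328103} = \frac{45}{1189729}$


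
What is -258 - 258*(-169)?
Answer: 43344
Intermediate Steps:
-258 - 258*(-169) = -258 + 43602 = 43344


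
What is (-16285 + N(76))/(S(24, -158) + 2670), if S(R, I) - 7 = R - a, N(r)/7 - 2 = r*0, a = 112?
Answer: -16271/2589 ≈ -6.2847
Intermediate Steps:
N(r) = 14 (N(r) = 14 + 7*(r*0) = 14 + 7*0 = 14 + 0 = 14)
S(R, I) = -105 + R (S(R, I) = 7 + (R - 1*112) = 7 + (R - 112) = 7 + (-112 + R) = -105 + R)
(-16285 + N(76))/(S(24, -158) + 2670) = (-16285 + 14)/((-105 + 24) + 2670) = -16271/(-81 + 2670) = -16271/2589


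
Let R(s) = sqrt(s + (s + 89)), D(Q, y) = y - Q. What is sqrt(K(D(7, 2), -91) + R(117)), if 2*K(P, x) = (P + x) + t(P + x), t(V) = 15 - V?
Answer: sqrt(30 + 4*sqrt(323))/2 ≈ 5.0470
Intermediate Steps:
R(s) = sqrt(89 + 2*s) (R(s) = sqrt(s + (89 + s)) = sqrt(89 + 2*s))
K(P, x) = 15/2 (K(P, x) = ((P + x) + (15 - (P + x)))/2 = ((P + x) + (15 + (-P - x)))/2 = ((P + x) + (15 - P - x))/2 = (1/2)*15 = 15/2)
sqrt(K(D(7, 2), -91) + R(117)) = sqrt(15/2 + sqrt(89 + 2*117)) = sqrt(15/2 + sqrt(89 + 234)) = sqrt(15/2 + sqrt(323))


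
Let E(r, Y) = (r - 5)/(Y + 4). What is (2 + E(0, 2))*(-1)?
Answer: -7/6 ≈ -1.1667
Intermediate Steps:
E(r, Y) = (-5 + r)/(4 + Y)
(2 + E(0, 2))*(-1) = (2 + (-5 + 0)/(4 + 2))*(-1) = (2 - 5/6)*(-1) = (2 + (⅙)*(-5))*(-1) = (2 - ⅚)*(-1) = (7/6)*(-1) = -7/6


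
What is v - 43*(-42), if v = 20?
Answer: 1826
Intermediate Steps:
v - 43*(-42) = 20 - 43*(-42) = 20 + 1806 = 1826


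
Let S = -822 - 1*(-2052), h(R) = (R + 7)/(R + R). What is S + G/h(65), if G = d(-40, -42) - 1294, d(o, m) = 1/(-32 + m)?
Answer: -982495/888 ≈ -1106.4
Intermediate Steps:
G = -95757/74 (G = 1/(-32 - 42) - 1294 = 1/(-74) - 1294 = -1/74 - 1294 = -95757/74 ≈ -1294.0)
h(R) = (7 + R)/(2*R) (h(R) = (7 + R)/((2*R)) = (7 + R)*(1/(2*R)) = (7 + R)/(2*R))
S = 1230 (S = -822 + 2052 = 1230)
S + G/h(65) = 1230 - 95757*130/(7 + 65)/74 = 1230 - 95757/(74*((½)*(1/65)*72)) = 1230 - 95757/(74*36/65) = 1230 - 95757/74*65/36 = 1230 - 2074735/888 = -982495/888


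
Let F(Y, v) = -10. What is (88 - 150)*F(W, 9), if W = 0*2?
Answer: 620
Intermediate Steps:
W = 0
(88 - 150)*F(W, 9) = (88 - 150)*(-10) = -62*(-10) = 620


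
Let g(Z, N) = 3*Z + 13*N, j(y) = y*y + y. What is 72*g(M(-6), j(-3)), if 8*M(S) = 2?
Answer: 5670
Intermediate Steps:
j(y) = y + y² (j(y) = y² + y = y + y²)
M(S) = ¼ (M(S) = (⅛)*2 = ¼)
72*g(M(-6), j(-3)) = 72*(3*(¼) + 13*(-3*(1 - 3))) = 72*(¾ + 13*(-3*(-2))) = 72*(¾ + 13*6) = 72*(¾ + 78) = 72*(315/4) = 5670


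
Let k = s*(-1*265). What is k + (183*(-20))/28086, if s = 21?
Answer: -26050375/4681 ≈ -5565.1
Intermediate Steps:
k = -5565 (k = 21*(-1*265) = 21*(-265) = -5565)
k + (183*(-20))/28086 = -5565 + (183*(-20))/28086 = -5565 - 3660*1/28086 = -5565 - 610/4681 = -26050375/4681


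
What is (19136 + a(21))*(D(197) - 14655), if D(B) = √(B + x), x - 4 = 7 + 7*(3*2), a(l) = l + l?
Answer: -281053590 + 95890*√10 ≈ -2.8075e+8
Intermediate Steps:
a(l) = 2*l
x = 53 (x = 4 + (7 + 7*(3*2)) = 4 + (7 + 7*6) = 4 + (7 + 42) = 4 + 49 = 53)
D(B) = √(53 + B) (D(B) = √(B + 53) = √(53 + B))
(19136 + a(21))*(D(197) - 14655) = (19136 + 2*21)*(√(53 + 197) - 14655) = (19136 + 42)*(√250 - 14655) = 19178*(5*√10 - 14655) = 19178*(-14655 + 5*√10) = -281053590 + 95890*√10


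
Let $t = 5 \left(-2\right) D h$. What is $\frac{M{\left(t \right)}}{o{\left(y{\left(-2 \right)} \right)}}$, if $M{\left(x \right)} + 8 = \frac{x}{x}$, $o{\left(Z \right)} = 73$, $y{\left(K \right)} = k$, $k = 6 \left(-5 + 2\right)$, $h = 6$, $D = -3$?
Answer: $- \frac{7}{73} \approx -0.09589$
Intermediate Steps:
$k = -18$ ($k = 6 \left(-3\right) = -18$)
$y{\left(K \right)} = -18$
$t = 180$ ($t = 5 \left(-2\right) \left(-3\right) 6 = \left(-10\right) \left(-3\right) 6 = 30 \cdot 6 = 180$)
$M{\left(x \right)} = -7$ ($M{\left(x \right)} = -8 + \frac{x}{x} = -8 + 1 = -7$)
$\frac{M{\left(t \right)}}{o{\left(y{\left(-2 \right)} \right)}} = - \frac{7}{73}$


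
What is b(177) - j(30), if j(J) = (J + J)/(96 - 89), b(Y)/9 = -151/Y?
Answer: -6711/413 ≈ -16.249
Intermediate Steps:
b(Y) = -1359/Y (b(Y) = 9*(-151/Y) = -1359/Y)
j(J) = 2*J/7 (j(J) = (2*J)/7 = (2*J)*(⅐) = 2*J/7)
b(177) - j(30) = -1359/177 - 2*30/7 = -1359*1/177 - 1*60/7 = -453/59 - 60/7 = -6711/413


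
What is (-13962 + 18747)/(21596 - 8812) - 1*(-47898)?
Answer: 612332817/12784 ≈ 47898.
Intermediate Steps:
(-13962 + 18747)/(21596 - 8812) - 1*(-47898) = 4785/12784 + 47898 = 612332817/12784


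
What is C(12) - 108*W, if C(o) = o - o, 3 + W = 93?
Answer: -9720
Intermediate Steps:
W = 90 (W = -3 + 93 = 90)
C(o) = 0
C(12) - 108*W = 0 - 108*90 = 0 - 9720 = -9720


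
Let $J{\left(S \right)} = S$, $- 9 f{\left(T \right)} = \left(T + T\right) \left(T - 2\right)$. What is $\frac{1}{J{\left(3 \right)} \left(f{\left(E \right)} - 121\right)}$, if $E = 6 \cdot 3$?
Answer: $- \frac{1}{555} \approx -0.0018018$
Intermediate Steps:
$E = 18$
$f{\left(T \right)} = - \frac{2 T \left(-2 + T\right)}{9}$ ($f{\left(T \right)} = - \frac{\left(T + T\right) \left(T - 2\right)}{9} = - \frac{2 T \left(-2 + T\right)}{9}$)
$\frac{1}{J{\left(3 \right)} \left(f{\left(E \right)} - 121\right)} = \frac{1}{3 \left(\frac{2}{9} \cdot 18 \left(2 - 18\right) - 121\right)} = \frac{1}{3 \left(\frac{2}{9} \cdot 18 \left(-16\right) - 121\right)} = \frac{1}{3 \left(-64 - 121\right)} = \frac{1}{3 \left(-185\right)} = \frac{1}{-555} = - \frac{1}{555}$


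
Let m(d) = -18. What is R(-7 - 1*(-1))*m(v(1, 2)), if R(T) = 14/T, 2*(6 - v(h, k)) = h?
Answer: 42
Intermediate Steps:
v(h, k) = 6 - h/2
R(-7 - 1*(-1))*m(v(1, 2)) = (14/(-7 - 1*(-1)))*(-18) = (14/(-7 + 1))*(-18) = (14/(-6))*(-18) = (14*(-1/6))*(-18) = -7/3*(-18) = 42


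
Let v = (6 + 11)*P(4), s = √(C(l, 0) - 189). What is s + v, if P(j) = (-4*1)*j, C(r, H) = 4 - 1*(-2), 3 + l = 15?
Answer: -272 + I*√183 ≈ -272.0 + 13.528*I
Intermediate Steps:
l = 12 (l = -3 + 15 = 12)
C(r, H) = 6 (C(r, H) = 4 + 2 = 6)
P(j) = -4*j
s = I*√183 (s = √(6 - 189) = √(-183) = I*√183 ≈ 13.528*I)
v = -272 (v = (6 + 11)*(-4*4) = 17*(-16) = -272)
s + v = I*√183 - 272 = -272 + I*√183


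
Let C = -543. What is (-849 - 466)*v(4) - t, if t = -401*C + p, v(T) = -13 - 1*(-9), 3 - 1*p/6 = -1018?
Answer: -218609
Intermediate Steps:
p = 6126 (p = 18 - 6*(-1018) = 18 + 6108 = 6126)
v(T) = -4 (v(T) = -13 + 9 = -4)
t = 223869 (t = -401*(-543) + 6126 = 217743 + 6126 = 223869)
(-849 - 466)*v(4) - t = (-849 - 466)*(-4) - 1*223869 = -1315*(-4) - 223869 = 5260 - 223869 = -218609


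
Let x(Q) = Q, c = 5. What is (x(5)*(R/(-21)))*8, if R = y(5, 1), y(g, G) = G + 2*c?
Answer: -440/21 ≈ -20.952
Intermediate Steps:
y(g, G) = 10 + G (y(g, G) = G + 2*5 = G + 10 = 10 + G)
R = 11 (R = 10 + 1 = 11)
(x(5)*(R/(-21)))*8 = (5*(11/(-21)))*8 = (5*(11*(-1/21)))*8 = (5*(-11/21))*8 = -55/21*8 = -440/21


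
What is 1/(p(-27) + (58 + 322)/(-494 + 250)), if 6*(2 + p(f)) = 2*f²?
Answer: 61/14606 ≈ 0.0041764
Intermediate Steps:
p(f) = -2 + f²/3 (p(f) = -2 + (2*f²)/6 = -2 + f²/3)
1/(p(-27) + (58 + 322)/(-494 + 250)) = 1/((-2 + (⅓)*(-27)²) + (58 + 322)/(-494 + 250)) = 1/((-2 + (⅓)*729) + 380/(-244)) = 1/((-2 + 243) + 380*(-1/244)) = 1/(241 - 95/61) = 1/(14606/61) = 61/14606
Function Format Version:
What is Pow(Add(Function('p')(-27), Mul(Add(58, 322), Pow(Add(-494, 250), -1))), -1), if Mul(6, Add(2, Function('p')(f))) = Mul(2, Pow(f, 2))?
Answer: Rational(61, 14606) ≈ 0.0041764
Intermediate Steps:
Function('p')(f) = Add(-2, Mul(Rational(1, 3), Pow(f, 2))) (Function('p')(f) = Add(-2, Mul(Rational(1, 6), Mul(2, Pow(f, 2)))) = Add(-2, Mul(Rational(1, 3), Pow(f, 2))))
Pow(Add(Function('p')(-27), Mul(Add(58, 322), Pow(Add(-494, 250), -1))), -1) = Pow(Add(Add(-2, Mul(Rational(1, 3), Pow(-27, 2))), Mul(Add(58, 322), Pow(Add(-494, 250), -1))), -1) = Pow(Add(Add(-2, Mul(Rational(1, 3), 729)), Mul(380, Pow(-244, -1))), -1) = Pow(Add(Add(-2, 243), Mul(380, Rational(-1, 244))), -1) = Pow(Add(241, Rational(-95, 61)), -1) = Pow(Rational(14606, 61), -1) = Rational(61, 14606)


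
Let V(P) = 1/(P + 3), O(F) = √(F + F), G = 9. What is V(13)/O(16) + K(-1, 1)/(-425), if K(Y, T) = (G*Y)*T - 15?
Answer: 24/425 + √2/128 ≈ 0.067519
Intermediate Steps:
O(F) = √2*√F (O(F) = √(2*F) = √2*√F)
V(P) = 1/(3 + P)
K(Y, T) = -15 + 9*T*Y (K(Y, T) = (9*Y)*T - 15 = 9*T*Y - 15 = -15 + 9*T*Y)
V(13)/O(16) + K(-1, 1)/(-425) = 1/((3 + 13)*((√2*√16))) + (-15 + 9*1*(-1))/(-425) = 1/(16*((√2*4))) + (-15 - 9)*(-1/425) = 1/(16*((4*√2))) - 24*(-1/425) = (√2/8)/16 + 24/425 = √2/128 + 24/425 = 24/425 + √2/128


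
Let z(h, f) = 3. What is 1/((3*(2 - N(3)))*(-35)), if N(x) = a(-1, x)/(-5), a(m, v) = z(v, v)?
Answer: -1/273 ≈ -0.0036630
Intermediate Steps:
a(m, v) = 3
N(x) = -⅗ (N(x) = 3/(-5) = 3*(-⅕) = -⅗)
1/((3*(2 - N(3)))*(-35)) = 1/((3*(2 - 1*(-⅗)))*(-35)) = 1/((3*(2 + ⅗))*(-35)) = 1/((3*(13/5))*(-35)) = 1/((39/5)*(-35)) = 1/(-273) = -1/273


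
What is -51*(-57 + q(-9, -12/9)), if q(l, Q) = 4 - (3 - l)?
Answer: 3315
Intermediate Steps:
q(l, Q) = 1 + l (q(l, Q) = 4 + (-3 + l) = 1 + l)
-51*(-57 + q(-9, -12/9)) = -51*(-57 + (1 - 9)) = -51*(-57 - 8) = -51*(-65) = 3315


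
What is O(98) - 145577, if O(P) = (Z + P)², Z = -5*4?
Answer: -139493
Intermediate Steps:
Z = -20
O(P) = (-20 + P)²
O(98) - 145577 = (-20 + 98)² - 145577 = 78² - 145577 = 6084 - 145577 = -139493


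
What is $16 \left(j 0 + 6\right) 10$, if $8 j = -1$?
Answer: $960$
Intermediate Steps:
$j = - \frac{1}{8}$ ($j = \frac{1}{8} \left(-1\right) = - \frac{1}{8} \approx -0.125$)
$16 \left(j 0 + 6\right) 10 = 16 \left(\left(- \frac{1}{8}\right) 0 + 6\right) 10 = 16 \left(0 + 6\right) 10 = 16 \cdot 6 \cdot 10 = 96 \cdot 10 = 960$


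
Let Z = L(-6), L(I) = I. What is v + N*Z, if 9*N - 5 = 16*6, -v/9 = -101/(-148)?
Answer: -32623/444 ≈ -73.475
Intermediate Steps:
v = -909/148 (v = -(-909)/(-148) = -(-909)*(-1)/148 = -9*101/148 = -909/148 ≈ -6.1419)
Z = -6
N = 101/9 (N = 5/9 + (16*6)/9 = 5/9 + (1/9)*96 = 5/9 + 32/3 = 101/9 ≈ 11.222)
v + N*Z = -909/148 + (101/9)*(-6) = -909/148 - 202/3 = -32623/444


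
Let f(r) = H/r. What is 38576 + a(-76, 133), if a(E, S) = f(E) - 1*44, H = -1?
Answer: 2928433/76 ≈ 38532.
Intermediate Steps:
f(r) = -1/r
a(E, S) = -44 - 1/E (a(E, S) = -1/E - 1*44 = -1/E - 44 = -44 - 1/E)
38576 + a(-76, 133) = 38576 + (-44 - 1/(-76)) = 38576 + (-44 - 1*(-1/76)) = 38576 + (-44 + 1/76) = 38576 - 3343/76 = 2928433/76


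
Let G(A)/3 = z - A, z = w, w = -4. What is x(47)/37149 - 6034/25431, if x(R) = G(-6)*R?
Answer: -1476092/6426777 ≈ -0.22968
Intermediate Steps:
z = -4
G(A) = -12 - 3*A (G(A) = 3*(-4 - A) = -12 - 3*A)
x(R) = 6*R (x(R) = (-12 - 3*(-6))*R = (-12 + 18)*R = 6*R)
x(47)/37149 - 6034/25431 = (6*47)/37149 - 6034/25431 = 282*(1/37149) - 6034*1/25431 = 94/12383 - 862/3633 = -1476092/6426777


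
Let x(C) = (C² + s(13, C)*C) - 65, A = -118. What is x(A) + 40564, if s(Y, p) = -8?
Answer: 55367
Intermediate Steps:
x(C) = -65 + C² - 8*C (x(C) = (C² - 8*C) - 65 = -65 + C² - 8*C)
x(A) + 40564 = (-65 + (-118)² - 8*(-118)) + 40564 = (-65 + 13924 + 944) + 40564 = 14803 + 40564 = 55367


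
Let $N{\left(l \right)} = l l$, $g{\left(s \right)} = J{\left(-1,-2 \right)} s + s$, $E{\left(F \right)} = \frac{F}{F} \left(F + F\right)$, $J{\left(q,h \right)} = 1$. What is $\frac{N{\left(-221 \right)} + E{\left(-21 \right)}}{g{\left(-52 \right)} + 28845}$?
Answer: $\frac{48799}{28741} \approx 1.6979$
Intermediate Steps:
$E{\left(F \right)} = 2 F$ ($E{\left(F \right)} = 1 \cdot 2 F = 2 F$)
$g{\left(s \right)} = 2 s$ ($g{\left(s \right)} = 1 s + s = s + s = 2 s$)
$N{\left(l \right)} = l^{2}$
$\frac{N{\left(-221 \right)} + E{\left(-21 \right)}}{g{\left(-52 \right)} + 28845} = \frac{\left(-221\right)^{2} + 2 \left(-21\right)}{2 \left(-52\right) + 28845} = \frac{48841 - 42}{-104 + 28845} = \frac{48799}{28741}$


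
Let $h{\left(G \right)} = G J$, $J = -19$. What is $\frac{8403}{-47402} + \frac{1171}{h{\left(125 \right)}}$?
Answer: $- \frac{75464867}{112579750} \approx -0.67032$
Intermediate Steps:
$h{\left(G \right)} = - 19 G$ ($h{\left(G \right)} = G \left(-19\right) = - 19 G$)
$\frac{8403}{-47402} + \frac{1171}{h{\left(125 \right)}} = \frac{8403}{-47402} + \frac{1171}{\left(-19\right) 125} = 8403 \left(- \frac{1}{47402}\right) + \frac{1171}{-2375} = - \frac{8403}{47402} + 1171 \left(- \frac{1}{2375}\right) = - \frac{8403}{47402} - \frac{1171}{2375} = - \frac{75464867}{112579750}$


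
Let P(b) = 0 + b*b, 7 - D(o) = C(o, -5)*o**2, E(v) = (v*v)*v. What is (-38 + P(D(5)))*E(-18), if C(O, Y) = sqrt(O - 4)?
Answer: -1667952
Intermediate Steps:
E(v) = v**3 (E(v) = v**2*v = v**3)
C(O, Y) = sqrt(-4 + O)
D(o) = 7 - o**2*sqrt(-4 + o) (D(o) = 7 - sqrt(-4 + o)*o**2 = 7 - o**2*sqrt(-4 + o))
P(b) = b**2 (P(b) = 0 + b**2 = b**2)
(-38 + P(D(5)))*E(-18) = (-38 + (7 - 1*5**2*sqrt(-4 + 5))**2)*(-18)**3 = (-38 + (7 - 1*25*sqrt(1))**2)*(-5832) = (-38 + (7 - 1*25*1)**2)*(-5832) = (-38 + (7 - 25)**2)*(-5832) = (-38 + (-18)**2)*(-5832) = (-38 + 324)*(-5832) = 286*(-5832) = -1667952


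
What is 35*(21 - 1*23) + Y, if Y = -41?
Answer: -111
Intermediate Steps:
35*(21 - 1*23) + Y = 35*(21 - 1*23) - 41 = 35*(21 - 23) - 41 = 35*(-2) - 41 = -70 - 41 = -111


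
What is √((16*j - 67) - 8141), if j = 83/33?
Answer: 4*I*√555918/33 ≈ 90.376*I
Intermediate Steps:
j = 83/33 (j = 83*(1/33) = 83/33 ≈ 2.5152)
√((16*j - 67) - 8141) = √((16*(83/33) - 67) - 8141) = √((1328/33 - 67) - 8141) = √(-883/33 - 8141) = √(-269536/33) = 4*I*√555918/33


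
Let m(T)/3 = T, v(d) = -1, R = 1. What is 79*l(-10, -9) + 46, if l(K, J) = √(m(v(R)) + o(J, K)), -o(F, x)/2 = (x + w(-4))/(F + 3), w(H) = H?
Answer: 46 + 79*I*√69/3 ≈ 46.0 + 218.74*I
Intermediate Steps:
m(T) = 3*T
o(F, x) = -2*(-4 + x)/(3 + F) (o(F, x) = -2*(x - 4)/(F + 3) = -2*(-4 + x)/(3 + F))
l(K, J) = √(-3 + 2*(4 - K)/(3 + J)) (l(K, J) = √(3*(-1) + 2*(4 - K)/(3 + J)) = √(-3 + 2*(4 - K)/(3 + J)))
79*l(-10, -9) + 46 = 79*√((-1 - 3*(-9) - 2*(-10))/(3 - 9)) + 46 = 79*√((-1 + 27 + 20)/(-6)) + 46 = 79*√(-⅙*46) + 46 = 79*√(-23/3) + 46 = 79*(I*√69/3) + 46 = 79*I*√69/3 + 46 = 46 + 79*I*√69/3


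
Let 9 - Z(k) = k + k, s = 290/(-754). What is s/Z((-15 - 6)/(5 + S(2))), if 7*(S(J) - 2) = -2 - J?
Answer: -75/3029 ≈ -0.024761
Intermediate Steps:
S(J) = 12/7 - J/7 (S(J) = 2 + (-2 - J)/7 = 2 + (-2/7 - J/7) = 12/7 - J/7)
s = -5/13 (s = 290*(-1/754) = -5/13 ≈ -0.38462)
Z(k) = 9 - 2*k (Z(k) = 9 - (k + k) = 9 - 2*k)
s/Z((-15 - 6)/(5 + S(2))) = -5/(13*(9 - 2*(-15 - 6)/(5 + (12/7 - 1/7*2)))) = -5/(13*(9 - (-42)/(5 + (12/7 - 2/7)))) = -5/(13*(9 - (-42)/(5 + 10/7))) = -5/(13*(9 - (-42)/45/7)) = -5/(13*(9 - (-42)*7/45)) = -5/(13*(9 - 2*(-49/15))) = -5/(13*(9 + 98/15)) = -5/(13*233/15) = -5/13*15/233 = -75/3029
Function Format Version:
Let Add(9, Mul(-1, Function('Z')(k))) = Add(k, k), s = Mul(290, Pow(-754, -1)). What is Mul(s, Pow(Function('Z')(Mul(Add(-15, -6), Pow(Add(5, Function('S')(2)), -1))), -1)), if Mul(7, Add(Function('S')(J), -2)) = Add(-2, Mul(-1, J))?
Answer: Rational(-75, 3029) ≈ -0.024761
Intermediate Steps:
Function('S')(J) = Add(Rational(12, 7), Mul(Rational(-1, 7), J)) (Function('S')(J) = Add(2, Mul(Rational(1, 7), Add(-2, Mul(-1, J)))) = Add(2, Add(Rational(-2, 7), Mul(Rational(-1, 7), J))) = Add(Rational(12, 7), Mul(Rational(-1, 7), J)))
s = Rational(-5, 13) (s = Mul(290, Rational(-1, 754)) = Rational(-5, 13) ≈ -0.38462)
Function('Z')(k) = Add(9, Mul(-2, k)) (Function('Z')(k) = Add(9, Mul(-1, Add(k, k))) = Add(9, Mul(-1, Mul(2, k))) = Add(9, Mul(-2, k)))
Mul(s, Pow(Function('Z')(Mul(Add(-15, -6), Pow(Add(5, Function('S')(2)), -1))), -1)) = Mul(Rational(-5, 13), Pow(Add(9, Mul(-2, Mul(Add(-15, -6), Pow(Add(5, Add(Rational(12, 7), Mul(Rational(-1, 7), 2))), -1)))), -1)) = Mul(Rational(-5, 13), Pow(Add(9, Mul(-2, Mul(-21, Pow(Add(5, Add(Rational(12, 7), Rational(-2, 7))), -1)))), -1)) = Mul(Rational(-5, 13), Pow(Add(9, Mul(-2, Mul(-21, Pow(Add(5, Rational(10, 7)), -1)))), -1)) = Mul(Rational(-5, 13), Pow(Add(9, Mul(-2, Mul(-21, Pow(Rational(45, 7), -1)))), -1)) = Mul(Rational(-5, 13), Pow(Add(9, Mul(-2, Mul(-21, Rational(7, 45)))), -1)) = Mul(Rational(-5, 13), Pow(Add(9, Mul(-2, Rational(-49, 15))), -1)) = Mul(Rational(-5, 13), Pow(Add(9, Rational(98, 15)), -1)) = Mul(Rational(-5, 13), Pow(Rational(233, 15), -1)) = Mul(Rational(-5, 13), Rational(15, 233)) = Rational(-75, 3029)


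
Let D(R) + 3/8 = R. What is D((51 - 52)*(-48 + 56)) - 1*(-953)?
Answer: 7557/8 ≈ 944.63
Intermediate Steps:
D(R) = -3/8 + R
D((51 - 52)*(-48 + 56)) - 1*(-953) = (-3/8 + (51 - 52)*(-48 + 56)) - 1*(-953) = (-3/8 - 1*8) + 953 = (-3/8 - 8) + 953 = -67/8 + 953 = 7557/8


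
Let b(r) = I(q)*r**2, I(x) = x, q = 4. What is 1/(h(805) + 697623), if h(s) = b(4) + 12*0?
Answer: 1/697687 ≈ 1.4333e-6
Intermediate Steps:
b(r) = 4*r**2
h(s) = 64 (h(s) = 4*4**2 + 12*0 = 4*16 + 0 = 64 + 0 = 64)
1/(h(805) + 697623) = 1/(64 + 697623) = 1/697687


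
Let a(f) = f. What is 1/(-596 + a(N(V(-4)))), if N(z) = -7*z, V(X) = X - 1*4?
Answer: -1/540 ≈ -0.0018519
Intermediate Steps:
V(X) = -4 + X (V(X) = X - 4 = -4 + X)
1/(-596 + a(N(V(-4)))) = 1/(-596 - 7*(-4 - 4)) = 1/(-596 - 7*(-8)) = 1/(-596 + 56) = 1/(-540) = -1/540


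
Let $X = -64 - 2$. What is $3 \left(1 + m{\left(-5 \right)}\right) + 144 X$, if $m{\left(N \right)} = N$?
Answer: $-9516$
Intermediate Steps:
$X = -66$
$3 \left(1 + m{\left(-5 \right)}\right) + 144 X = 3 \left(1 - 5\right) + 144 \left(-66\right) = 3 \left(-4\right) - 9504 = -12 - 9504 = -9516$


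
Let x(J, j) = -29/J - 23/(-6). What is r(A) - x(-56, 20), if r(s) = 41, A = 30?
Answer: 6157/168 ≈ 36.649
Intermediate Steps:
x(J, j) = 23/6 - 29/J (x(J, j) = -29/J - 23*(-⅙) = -29/J + 23/6 = 23/6 - 29/J)
r(A) - x(-56, 20) = 41 - (23/6 - 29/(-56)) = 41 - (23/6 - 29*(-1/56)) = 41 - (23/6 + 29/56) = 41 - 1*731/168 = 41 - 731/168 = 6157/168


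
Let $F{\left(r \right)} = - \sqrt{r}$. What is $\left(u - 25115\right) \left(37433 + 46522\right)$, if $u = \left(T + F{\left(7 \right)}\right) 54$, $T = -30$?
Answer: $-2244536925 - 4533570 \sqrt{7} \approx -2.2565 \cdot 10^{9}$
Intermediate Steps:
$u = -1620 - 54 \sqrt{7}$ ($u = \left(-30 - \sqrt{7}\right) 54 = -1620 - 54 \sqrt{7} \approx -1762.9$)
$\left(u - 25115\right) \left(37433 + 46522\right) = \left(\left(-1620 - 54 \sqrt{7}\right) - 25115\right) \left(37433 + 46522\right) = \left(-26735 - 54 \sqrt{7}\right) 83955 = -2244536925 - 4533570 \sqrt{7}$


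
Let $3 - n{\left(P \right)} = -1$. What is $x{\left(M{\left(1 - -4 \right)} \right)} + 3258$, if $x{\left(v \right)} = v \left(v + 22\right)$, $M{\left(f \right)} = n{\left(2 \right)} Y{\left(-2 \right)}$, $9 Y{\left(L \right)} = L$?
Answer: $\frac{262378}{81} \approx 3239.2$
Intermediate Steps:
$Y{\left(L \right)} = \frac{L}{9}$
$n{\left(P \right)} = 4$ ($n{\left(P \right)} = 3 - -1 = 3 + 1 = 4$)
$M{\left(f \right)} = - \frac{8}{9}$ ($M{\left(f \right)} = 4 \cdot \frac{1}{9} \left(-2\right) = 4 \left(- \frac{2}{9}\right) = - \frac{8}{9}$)
$x{\left(v \right)} = v \left(22 + v\right)$
$x{\left(M{\left(1 - -4 \right)} \right)} + 3258 = - \frac{8 \left(22 - \frac{8}{9}\right)}{9} + 3258 = \left(- \frac{8}{9}\right) \frac{190}{9} + 3258 = - \frac{1520}{81} + 3258 = \frac{262378}{81}$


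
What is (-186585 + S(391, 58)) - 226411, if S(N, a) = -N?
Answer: -413387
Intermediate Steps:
(-186585 + S(391, 58)) - 226411 = (-186585 - 1*391) - 226411 = (-186585 - 391) - 226411 = -186976 - 226411 = -413387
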